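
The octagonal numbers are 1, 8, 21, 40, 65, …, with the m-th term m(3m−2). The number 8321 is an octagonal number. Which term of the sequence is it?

Set n(3n−2) = 8321, giving 3n² − 2n − 8321 = 0.
So n = (2 + 316) / 6 = 318/6 = 53.

53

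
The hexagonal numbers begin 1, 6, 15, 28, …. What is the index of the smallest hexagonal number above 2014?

Solve n(2n−1) > 2014 for integer n.
The largest n with value ≤ 2014 is 31 (since 1891 ≤ 2014 < 2016), so the first above is n = 32, value 2016.

32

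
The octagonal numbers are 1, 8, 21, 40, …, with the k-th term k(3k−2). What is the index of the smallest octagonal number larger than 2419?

Solve n(3n−2) > 2419 for integer n.
The largest n with value ≤ 2419 is 28 (since 2296 ≤ 2419 < 2465), so the first above is n = 29, value 2465.

29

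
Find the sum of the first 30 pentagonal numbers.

13950

Σ i(3i−1)/2 = (3Σi² − Σi) / 2 over i = 1..30.
Σi = 465 and Σi² = 9455.
(3·9455 − 1·465) / 2 = 27900/2 = 13950.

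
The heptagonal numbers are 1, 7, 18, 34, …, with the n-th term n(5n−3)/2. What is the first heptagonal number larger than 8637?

Solve n(5n−3)/2 > 8637 for integer n.
The largest n with value ≤ 8637 is 59 (since 8614 ≤ 8637 < 8910), so the first above is n = 60, value 8910.

8910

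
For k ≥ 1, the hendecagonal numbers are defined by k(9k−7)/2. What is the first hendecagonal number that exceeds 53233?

54065

Solve n(9n−7)/2 > 53233 for integer n.
The largest n with value ≤ 53233 is 109 (since 53083 ≤ 53233 < 54065), so the first above is n = 110, value 54065.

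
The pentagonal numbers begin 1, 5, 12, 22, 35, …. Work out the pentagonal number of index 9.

The 9th pentagonal number is n(3n−1)/2 with n = 9.
9·(3·9 − 1)/2 = 9·26/2 = 9·13 = 117.

117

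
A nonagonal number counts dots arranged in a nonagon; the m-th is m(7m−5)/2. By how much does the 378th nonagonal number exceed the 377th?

Consecutive nonagonal numbers differ by 7n − 6: here 7·378 − 6 = 2640.

2640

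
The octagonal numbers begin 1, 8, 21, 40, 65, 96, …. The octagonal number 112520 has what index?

194

Set n(3n−2) = 112520, giving 3n² − 2n − 112520 = 0.
The discriminant is 4 + 12·112520 = 1350244, and √1350244 = 1162.
So n = (2 + 1162) / 6 = 1164/6 = 194.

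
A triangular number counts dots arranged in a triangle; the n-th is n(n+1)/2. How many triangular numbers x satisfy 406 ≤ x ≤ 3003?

The n-th triangular number is n(n+1)/2.
Smallest index with value ≥ 406: n = 28 (giving 406).
Largest index with value ≤ 3003: n = 77 (giving 3003).
Indices 28 through 77: 50 terms.

50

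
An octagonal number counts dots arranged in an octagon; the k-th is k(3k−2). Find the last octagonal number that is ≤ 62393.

Solve n(3n−2) ≤ 62393 for integer n.
n = 144 gives 61920 ≤ 62393, while n = 145 gives 62785 > 62393; so the answer is 61920.

61920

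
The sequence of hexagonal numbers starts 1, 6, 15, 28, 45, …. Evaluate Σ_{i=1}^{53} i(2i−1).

Σ i(2i−1) = 2Σi² − Σi over i = 1..53.
Σi = 1431 and Σi² = 51039.
2·51039 − 1·1431 = 100647.

100647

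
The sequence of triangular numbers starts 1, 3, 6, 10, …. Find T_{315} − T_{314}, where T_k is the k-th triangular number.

315

Consecutive triangular numbers differ by n: T_{315} − T_{314} = 315.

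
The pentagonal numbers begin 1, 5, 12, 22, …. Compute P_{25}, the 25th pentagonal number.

The 25th pentagonal number is n(3n−1)/2 with n = 25.
25·(3·25 − 1)/2 = 25·74/2 = 25·37 = 925.

925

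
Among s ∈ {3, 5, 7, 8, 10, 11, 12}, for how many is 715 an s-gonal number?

s = 3: P(3, 37) = 703 and P(3, 38) = 741; 715 is not s-gonal.
s = 5: P(5, 22) = 715. ✓
s = 7: P(7, 17) = 697 and P(7, 18) = 783; 715 is not s-gonal.
s = 8: P(8, 15) = 645 and P(8, 16) = 736; 715 is not s-gonal.
s = 10: P(10, 13) = 637 and P(10, 14) = 742; 715 is not s-gonal.
s = 11: P(11, 13) = 715. ✓
s = 12: P(12, 12) = 672 and P(12, 13) = 793; 715 is not s-gonal.
Hits: s ∈ {5, 11} → 2.

2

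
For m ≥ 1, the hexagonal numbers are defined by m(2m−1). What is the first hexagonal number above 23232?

Solve n(2n−1) > 23232 for integer n.
The largest n with value ≤ 23232 is 108 (since 23220 ≤ 23232 < 23653), so the first above is n = 109, value 23653.

23653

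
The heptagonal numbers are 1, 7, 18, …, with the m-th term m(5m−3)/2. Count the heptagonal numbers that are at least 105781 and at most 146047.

37

The n-th heptagonal number is n(5n−3)/2.
Smallest index with value ≥ 105781: n = 206 (giving 105781).
Largest index with value ≤ 146047: n = 242 (giving 146047).
Indices 206 through 242: 37 terms.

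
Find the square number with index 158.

The 158th square number is n² with n = 158.
158² = 24964.

24964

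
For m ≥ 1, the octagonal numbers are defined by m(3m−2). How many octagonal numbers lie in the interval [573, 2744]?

16

The n-th octagonal number is n(3n−2).
Smallest index with value ≥ 573: n = 15 (giving 645).
Largest index with value ≤ 2744: n = 30 (giving 2640).
Indices 15 through 30: 16 terms.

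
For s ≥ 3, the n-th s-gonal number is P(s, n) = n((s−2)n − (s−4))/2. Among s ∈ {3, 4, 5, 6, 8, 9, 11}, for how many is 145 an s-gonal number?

s = 3: P(3, 16) = 136 and P(3, 17) = 153; 145 is not s-gonal.
s = 4: P(4, 12) = 144 and P(4, 13) = 169; 145 is not s-gonal.
s = 5: P(5, 10) = 145. ✓
s = 6: P(6, 8) = 120 and P(6, 9) = 153; 145 is not s-gonal.
s = 8: P(8, 7) = 133 and P(8, 8) = 176; 145 is not s-gonal.
s = 9: P(9, 6) = 111 and P(9, 7) = 154; 145 is not s-gonal.
s = 11: P(11, 6) = 141 and P(11, 7) = 196; 145 is not s-gonal.
Hits: s ∈ {5} → 1.

1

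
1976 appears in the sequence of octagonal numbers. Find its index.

Set n(3n−2) = 1976, giving 3n² − 2n − 1976 = 0.
The discriminant is 4 + 12·1976 = 23716, and √23716 = 154.
So n = (2 + 154) / 6 = 156/6 = 26.

26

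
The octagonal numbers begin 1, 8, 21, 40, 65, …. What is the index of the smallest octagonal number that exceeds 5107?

42

Solve n(3n−2) > 5107 for integer n.
The largest n with value ≤ 5107 is 41 (since 4961 ≤ 5107 < 5208), so the first above is n = 42, value 5208.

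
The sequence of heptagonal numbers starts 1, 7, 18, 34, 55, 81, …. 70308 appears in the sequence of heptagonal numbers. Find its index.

Set n(5n−3)/2 = 70308, giving 5n² − 3n − 140616 = 0.
So n = (3 + 1677) / 10 = 1680/10 = 168.

168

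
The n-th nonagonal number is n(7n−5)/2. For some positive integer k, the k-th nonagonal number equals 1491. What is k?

21

Set n(7n−5)/2 = 1491, giving 7n² − 5n − 2982 = 0.
So n = (5 + 289) / 14 = 294/14 = 21.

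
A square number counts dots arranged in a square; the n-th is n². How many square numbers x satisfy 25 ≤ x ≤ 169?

The n-th square number is n².
Smallest index with value ≥ 25: n = 5 (giving 25).
Largest index with value ≤ 169: n = 13 (giving 169).
Indices 5 through 13: 9 terms.

9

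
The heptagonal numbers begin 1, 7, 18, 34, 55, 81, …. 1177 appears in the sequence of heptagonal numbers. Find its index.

22

Set n(5n−3)/2 = 1177, giving 5n² − 3n − 2354 = 0.
So n = (3 + 217) / 10 = 220/10 = 22.
Check: 22·(5·22 − 3)/2 = 1177. ✓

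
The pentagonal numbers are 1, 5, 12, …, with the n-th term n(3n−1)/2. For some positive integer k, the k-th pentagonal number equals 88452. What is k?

243

Set n(3n−1)/2 = 88452, giving 3n² − n − 176904 = 0.
So n = (1 + 1457) / 6 = 1458/6 = 243.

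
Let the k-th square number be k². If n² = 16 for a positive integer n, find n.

We need n² = 16, so n = √16 = 4.

4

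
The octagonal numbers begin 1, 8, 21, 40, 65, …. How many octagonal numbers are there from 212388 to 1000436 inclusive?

The n-th octagonal number is n(3n−2).
Smallest index with value ≥ 212388: n = 267 (giving 213333).
Largest index with value ≤ 1000436: n = 577 (giving 997633).
Indices 267 through 577: 311 terms.

311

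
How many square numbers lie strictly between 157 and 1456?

The n-th square number is n².
Smallest index with value > 157: n = 13 (giving 169).
Largest index with value < 1456: n = 38 (giving 1444).
Indices 13 through 38: 26 terms.

26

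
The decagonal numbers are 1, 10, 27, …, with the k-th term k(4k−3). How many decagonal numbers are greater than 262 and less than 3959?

23

The n-th decagonal number is n(4n−3).
Smallest index with value > 262: n = 9 (giving 297).
Largest index with value < 3959: n = 31 (giving 3751).
Indices 9 through 31: 23 terms.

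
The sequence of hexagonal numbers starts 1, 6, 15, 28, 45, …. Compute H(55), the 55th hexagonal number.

The 55th hexagonal number is n(2n−1) with n = 55.
55·(2·55 − 1) = 55·109 = 5995.

5995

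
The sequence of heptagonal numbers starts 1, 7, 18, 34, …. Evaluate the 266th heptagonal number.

266·(5·266 − 3)/2 = 266·1327/2 = 176491.

176491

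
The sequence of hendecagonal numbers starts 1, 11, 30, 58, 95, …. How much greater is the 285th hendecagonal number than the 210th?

166800

285·(9·285 − 7)/2 = 364515 and 210·(9·210 − 7)/2 = 197715.
Difference: 364515 − 197715 = 166800.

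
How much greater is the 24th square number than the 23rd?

47

n² − (n−1)² = 2n − 1, so 24² − 23² = 2·24 − 1 = 47.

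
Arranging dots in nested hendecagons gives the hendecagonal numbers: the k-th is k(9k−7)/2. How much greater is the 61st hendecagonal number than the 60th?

541

Consecutive hendecagonal numbers differ by 9n − 8: here 9·61 − 8 = 541.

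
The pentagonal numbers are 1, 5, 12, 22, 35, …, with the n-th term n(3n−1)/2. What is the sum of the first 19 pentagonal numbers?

3610

Σ i(3i−1)/2 = (3Σi² − Σi) / 2 over i = 1..19.
Σi = 190 and Σi² = 2470.
(3·2470 − 1·190) / 2 = 7220/2 = 3610.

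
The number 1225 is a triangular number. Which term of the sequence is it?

49

Set n(n+1)/2 = 1225, giving n² + n − 2450 = 0.
The discriminant is 1 + 8·1225 = 9801, and √9801 = 99.
So n = (-1 + 99) / 2 = 98/2 = 49.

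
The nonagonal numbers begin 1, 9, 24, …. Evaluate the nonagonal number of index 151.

79426

The 151st nonagonal number is n(7n−5)/2 with n = 151.
151·(7·151 − 5)/2 = 151·1052/2 = 151·526 = 79426.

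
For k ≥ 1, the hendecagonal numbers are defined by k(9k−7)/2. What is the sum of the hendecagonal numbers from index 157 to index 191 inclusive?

4763220

Σ i(9i−7)/2 = (9Σi² − 7Σi) / 2 over i = 157..191.
Σi = 18336 − 12246 = 6090 and Σi² = 2340896 − 1277666 = 1063230.
(9·1063230 − 7·6090) / 2 = 9526440/2 = 4763220.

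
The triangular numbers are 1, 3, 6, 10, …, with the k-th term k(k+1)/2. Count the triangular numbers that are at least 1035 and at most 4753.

53

The n-th triangular number is n(n+1)/2.
Smallest index with value ≥ 1035: n = 45 (giving 1035).
Largest index with value ≤ 4753: n = 97 (giving 4753).
Indices 45 through 97: 53 terms.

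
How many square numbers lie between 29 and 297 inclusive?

12

The n-th square number is n².
Smallest index with value ≥ 29: n = 6 (giving 36).
Largest index with value ≤ 297: n = 17 (giving 289).
Indices 6 through 17: 12 terms.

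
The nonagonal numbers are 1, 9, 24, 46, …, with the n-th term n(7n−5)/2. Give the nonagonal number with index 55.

10450

The 55th nonagonal number is n(7n−5)/2 with n = 55.
55·(7·55 − 5)/2 = 55·380/2 = 55·190 = 10450.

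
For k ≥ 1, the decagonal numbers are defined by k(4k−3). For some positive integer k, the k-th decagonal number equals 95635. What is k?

Set n(4n−3) = 95635, giving 4n² − 3n − 95635 = 0.
The discriminant is 9 + 16·95635 = 1530169, and √1530169 = 1237.
So n = (3 + 1237) / 8 = 1240/8 = 155.
Check: 155·(4·155 − 3) = 95635. ✓

155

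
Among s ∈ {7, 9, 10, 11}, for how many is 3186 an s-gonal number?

2

s = 7: P(7, 36) = 3186. ✓
s = 9: P(9, 30) = 3075 and P(9, 31) = 3286; 3186 is not s-gonal.
s = 10: P(10, 28) = 3052 and P(10, 29) = 3277; 3186 is not s-gonal.
s = 11: P(11, 27) = 3186. ✓
Hits: s ∈ {7, 11} → 2.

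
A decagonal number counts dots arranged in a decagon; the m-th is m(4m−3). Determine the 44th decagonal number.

7612

The 44th decagonal number is n(4n−3) with n = 44.
44·(4·44 − 3) = 44·173 = 7612.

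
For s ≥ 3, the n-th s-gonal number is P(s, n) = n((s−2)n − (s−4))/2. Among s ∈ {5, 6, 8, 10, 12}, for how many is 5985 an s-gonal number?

2

s = 5: P(5, 63) = 5922 and P(5, 64) = 6112; 5985 is not s-gonal.
s = 6: P(6, 54) = 5778 and P(6, 55) = 5995; 5985 is not s-gonal.
s = 8: P(8, 45) = 5985. ✓
s = 10: P(10, 39) = 5967 and P(10, 40) = 6280; 5985 is not s-gonal.
s = 12: P(12, 35) = 5985. ✓
Hits: s ∈ {8, 12} → 2.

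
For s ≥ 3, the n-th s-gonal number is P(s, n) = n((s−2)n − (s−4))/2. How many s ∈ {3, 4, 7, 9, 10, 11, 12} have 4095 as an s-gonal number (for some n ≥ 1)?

1

s = 3: P(3, 90) = 4095. ✓
s = 4: P(4, 63) = 3969 and P(4, 64) = 4096; 4095 is not s-gonal.
s = 7: P(7, 40) = 3940 and P(7, 41) = 4141; 4095 is not s-gonal.
s = 9: P(9, 34) = 3961 and P(9, 35) = 4200; 4095 is not s-gonal.
s = 10: P(10, 32) = 4000 and P(10, 33) = 4257; 4095 is not s-gonal.
s = 11: P(11, 30) = 3945 and P(11, 31) = 4216; 4095 is not s-gonal.
s = 12: P(12, 29) = 4089 and P(12, 30) = 4380; 4095 is not s-gonal.
Hits: s ∈ {3} → 1.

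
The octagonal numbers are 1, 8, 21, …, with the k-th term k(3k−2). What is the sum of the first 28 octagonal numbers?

22330

Σ i(3i−2) = 3Σi² − 2Σi over i = 1..28.
Σi = 406 and Σi² = 7714.
3·7714 − 2·406 = 22330.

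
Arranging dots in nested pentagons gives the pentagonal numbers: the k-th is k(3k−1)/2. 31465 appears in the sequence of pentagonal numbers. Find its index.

145

Set n(3n−1)/2 = 31465, giving 3n² − n − 62930 = 0.
So n = (1 + 869) / 6 = 870/6 = 145.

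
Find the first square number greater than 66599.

67081

Solve n² > 66599 for integer n.
The largest n with value ≤ 66599 is 258 (since 66564 ≤ 66599 < 67081), so the first above is n = 259, value 67081.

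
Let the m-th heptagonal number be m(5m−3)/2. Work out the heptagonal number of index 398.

395413

The 398th heptagonal number is n(5n−3)/2 with n = 398.
398·(5·398 − 3)/2 = 398·1987/2 = 395413.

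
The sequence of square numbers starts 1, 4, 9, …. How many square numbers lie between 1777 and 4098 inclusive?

22

The n-th square number is n².
Smallest index with value ≥ 1777: n = 43 (giving 1849).
Largest index with value ≤ 4098: n = 64 (giving 4096).
Indices 43 through 64: 22 terms.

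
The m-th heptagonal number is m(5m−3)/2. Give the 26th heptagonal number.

26·(5·26 − 3)/2 = 26·127/2 = 1651.

1651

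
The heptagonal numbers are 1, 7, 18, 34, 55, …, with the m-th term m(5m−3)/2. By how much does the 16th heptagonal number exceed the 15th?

76

Consecutive heptagonal numbers differ by 5n − 4: here 5·16 − 4 = 76.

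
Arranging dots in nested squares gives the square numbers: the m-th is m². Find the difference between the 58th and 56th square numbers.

58² = 3364 and 56² = 3136.
Difference: 3364 − 3136 = 228.

228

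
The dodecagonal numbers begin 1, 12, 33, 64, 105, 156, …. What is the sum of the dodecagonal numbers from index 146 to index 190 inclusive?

6358110

Σ i(5i−4) = 5Σi² − 4Σi over i = 146..190.
Σi = 18145 − 10585 = 7560 and Σi² = 2304415 − 1026745 = 1277670.
5·1277670 − 4·7560 = 6358110.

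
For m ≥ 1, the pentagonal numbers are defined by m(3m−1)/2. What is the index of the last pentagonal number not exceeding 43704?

170

Solve n(3n−1)/2 ≤ 43704 for integer n.
n = 170 gives 43265 ≤ 43704, while n = 171 gives 43776 > 43704; so the answer is index 170.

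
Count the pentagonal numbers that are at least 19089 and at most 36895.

The n-th pentagonal number is n(3n−1)/2.
Smallest index with value ≥ 19089: n = 113 (giving 19097).
Largest index with value ≤ 36895: n = 157 (giving 36895).
Indices 113 through 157: 45 terms.

45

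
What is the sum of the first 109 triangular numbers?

Σ i(i+1)/2 = (Σi² + Σi) / 2 over i = 1..109.
Σi = 5995 and Σi² = 437635.
(1·437635 + 1·5995) / 2 = 443630/2 = 221815.

221815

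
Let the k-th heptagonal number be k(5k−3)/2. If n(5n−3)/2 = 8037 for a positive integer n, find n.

Set n(5n−3)/2 = 8037, giving 5n² − 3n − 16074 = 0.
The discriminant is 9 + 40·8037 = 321489, and √321489 = 567.
So n = (3 + 567) / 10 = 570/10 = 57.

57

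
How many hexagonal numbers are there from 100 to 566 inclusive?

10

The n-th hexagonal number is n(2n−1).
Smallest index with value ≥ 100: n = 8 (giving 120).
Largest index with value ≤ 566: n = 17 (giving 561).
Indices 8 through 17: 10 terms.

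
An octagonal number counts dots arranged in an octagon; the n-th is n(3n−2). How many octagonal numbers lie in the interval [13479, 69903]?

The n-th octagonal number is n(3n−2).
Smallest index with value ≥ 13479: n = 68 (giving 13736).
Largest index with value ≤ 69903: n = 152 (giving 69008).
Indices 68 through 152: 85 terms.

85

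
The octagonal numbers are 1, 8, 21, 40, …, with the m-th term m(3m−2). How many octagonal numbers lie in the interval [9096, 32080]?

The n-th octagonal number is n(3n−2).
Smallest index with value ≥ 9096: n = 56 (giving 9296).
Largest index with value ≤ 32080: n = 103 (giving 31621).
Indices 56 through 103: 48 terms.

48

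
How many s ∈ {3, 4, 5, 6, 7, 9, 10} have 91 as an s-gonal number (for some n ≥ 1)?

2

s = 3: P(3, 13) = 91. ✓
s = 4: P(4, 9) = 81 and P(4, 10) = 100; 91 is not s-gonal.
s = 5: P(5, 7) = 70 and P(5, 8) = 92; 91 is not s-gonal.
s = 6: P(6, 7) = 91. ✓
s = 7: P(7, 6) = 81 and P(7, 7) = 112; 91 is not s-gonal.
s = 9: P(9, 5) = 75 and P(9, 6) = 111; 91 is not s-gonal.
s = 10: P(10, 5) = 85 and P(10, 6) = 126; 91 is not s-gonal.
Hits: s ∈ {3, 6} → 2.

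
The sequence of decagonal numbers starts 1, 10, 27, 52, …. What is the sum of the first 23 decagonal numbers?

Σ i(4i−3) = 4Σi² − 3Σi over i = 1..23.
Σi = 276 and Σi² = 4324.
4·4324 − 3·276 = 16468.

16468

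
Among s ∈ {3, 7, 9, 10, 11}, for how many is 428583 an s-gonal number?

s = 3: P(3, 925) = 428275 and P(3, 926) = 429201; 428583 is not s-gonal.
s = 7: P(7, 414) = 427869 and P(7, 415) = 429940; 428583 is not s-gonal.
s = 9: P(9, 350) = 427875 and P(9, 351) = 430326; 428583 is not s-gonal.
s = 10: P(10, 327) = 426735 and P(10, 328) = 429352; 428583 is not s-gonal.
s = 11: P(11, 309) = 428583. ✓
Hits: s ∈ {11} → 1.

1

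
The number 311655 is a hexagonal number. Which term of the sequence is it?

395

Set n(2n−1) = 311655, giving 2n² − n − 311655 = 0.
The discriminant is 1 + 8·311655 = 2493241, and √2493241 = 1579.
So n = (1 + 1579) / 4 = 1580/4 = 395.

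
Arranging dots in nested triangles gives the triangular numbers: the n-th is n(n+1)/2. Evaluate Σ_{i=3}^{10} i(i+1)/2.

Σ i(i+1)/2 = (Σi² + Σi) / 2 over i = 3..10.
Σi = 55 − 3 = 52 and Σi² = 385 − 5 = 380.
(1·380 + 1·52) / 2 = 432/2 = 216.

216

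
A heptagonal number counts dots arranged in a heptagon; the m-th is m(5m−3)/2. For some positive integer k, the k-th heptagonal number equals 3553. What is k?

Set n(5n−3)/2 = 3553, giving 5n² − 3n − 7106 = 0.
So n = (3 + 377) / 10 = 380/10 = 38.
Check: 38·(5·38 − 3)/2 = 3553. ✓

38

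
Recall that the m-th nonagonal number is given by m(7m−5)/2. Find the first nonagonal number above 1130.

Solve n(7n−5)/2 > 1130 for integer n.
The largest n with value ≤ 1130 is 18 (since 1089 ≤ 1130 < 1216), so the first above is n = 19, value 1216.

1216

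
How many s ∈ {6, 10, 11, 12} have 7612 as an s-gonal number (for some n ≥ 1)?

s = 6: P(6, 61) = 7381 and P(6, 62) = 7626; 7612 is not s-gonal.
s = 10: P(10, 44) = 7612. ✓
s = 11: P(11, 41) = 7421 and P(11, 42) = 7791; 7612 is not s-gonal.
s = 12: P(12, 39) = 7449 and P(12, 40) = 7840; 7612 is not s-gonal.
Hits: s ∈ {10} → 1.

1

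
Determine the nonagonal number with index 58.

11629

The 58th nonagonal number is n(7n−5)/2 with n = 58.
58·(7·58 − 5)/2 = 58·401/2 = 11629.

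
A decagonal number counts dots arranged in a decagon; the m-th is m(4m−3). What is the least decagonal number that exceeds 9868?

Solve n(4n−3) > 9868 for integer n.
The largest n with value ≤ 9868 is 50 (since 9850 ≤ 9868 < 10251), so the first above is n = 51, value 10251.

10251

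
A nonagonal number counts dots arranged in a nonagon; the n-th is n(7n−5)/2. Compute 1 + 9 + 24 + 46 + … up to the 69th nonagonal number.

385595

Σ i(7i−5)/2 = (7Σi² − 5Σi) / 2 over i = 1..69.
Σi = 2415 and Σi² = 111895.
(7·111895 − 5·2415) / 2 = 771190/2 = 385595.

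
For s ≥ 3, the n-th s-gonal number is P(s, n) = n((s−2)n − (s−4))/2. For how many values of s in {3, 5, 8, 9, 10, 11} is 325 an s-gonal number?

s = 3: P(3, 25) = 325. ✓
s = 5: P(5, 14) = 287 and P(5, 15) = 330; 325 is not s-gonal.
s = 8: P(8, 10) = 280 and P(8, 11) = 341; 325 is not s-gonal.
s = 9: P(9, 10) = 325. ✓
s = 10: P(10, 9) = 297 and P(10, 10) = 370; 325 is not s-gonal.
s = 11: P(11, 8) = 260 and P(11, 9) = 333; 325 is not s-gonal.
Hits: s ∈ {3, 9} → 2.

2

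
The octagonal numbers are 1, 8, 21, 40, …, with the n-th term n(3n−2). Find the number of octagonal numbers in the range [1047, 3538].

The n-th octagonal number is n(3n−2).
Smallest index with value ≥ 1047: n = 20 (giving 1160).
Largest index with value ≤ 3538: n = 34 (giving 3400).
Indices 20 through 34: 15 terms.

15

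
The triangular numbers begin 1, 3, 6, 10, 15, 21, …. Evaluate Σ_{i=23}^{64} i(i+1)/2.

Σ i(i+1)/2 = (Σi² + Σi) / 2 over i = 23..64.
Σi = 2080 − 253 = 1827 and Σi² = 89440 − 3795 = 85645.
(1·85645 + 1·1827) / 2 = 87472/2 = 43736.

43736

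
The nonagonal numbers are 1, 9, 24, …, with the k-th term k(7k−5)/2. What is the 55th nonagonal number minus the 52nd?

55·(7·55 − 5)/2 = 10450 and 52·(7·52 − 5)/2 = 9334.
Difference: 10450 − 9334 = 1116.

1116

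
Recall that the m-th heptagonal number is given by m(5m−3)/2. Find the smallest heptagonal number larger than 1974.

2059

Solve n(5n−3)/2 > 1974 for integer n.
The largest n with value ≤ 1974 is 28 (since 1918 ≤ 1974 < 2059), so the first above is n = 29, value 2059.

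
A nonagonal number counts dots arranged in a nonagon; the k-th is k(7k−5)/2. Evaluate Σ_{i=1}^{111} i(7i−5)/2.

1601656

Σ i(7i−5)/2 = (7Σi² − 5Σi) / 2 over i = 1..111.
Σi = 6216 and Σi² = 462056.
(7·462056 − 5·6216) / 2 = 3203312/2 = 1601656.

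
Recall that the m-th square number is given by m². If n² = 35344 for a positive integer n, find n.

We need n² = 35344, so n = √35344 = 188.
Check: 188² = 35344. ✓

188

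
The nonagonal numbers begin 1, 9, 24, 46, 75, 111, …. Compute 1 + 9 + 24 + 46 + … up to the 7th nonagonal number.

Σ i(7i−5)/2 = (7Σi² − 5Σi) / 2 over i = 1..7.
Σi = 28 and Σi² = 140.
(7·140 − 5·28) / 2 = 840/2 = 420.

420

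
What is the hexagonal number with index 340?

230860

The 340th hexagonal number is n(2n−1) with n = 340.
340·(2·340 − 1) = 340·679 = 230860.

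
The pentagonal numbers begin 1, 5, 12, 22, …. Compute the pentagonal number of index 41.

2501

The 41st pentagonal number is n(3n−1)/2 with n = 41.
41·(3·41 − 1)/2 = 41·122/2 = 41·61 = 2501.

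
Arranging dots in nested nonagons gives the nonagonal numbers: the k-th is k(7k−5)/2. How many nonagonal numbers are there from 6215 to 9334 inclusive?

The n-th nonagonal number is n(7n−5)/2.
Smallest index with value ≥ 6215: n = 43 (giving 6364).
Largest index with value ≤ 9334: n = 52 (giving 9334).
Indices 43 through 52: 10 terms.

10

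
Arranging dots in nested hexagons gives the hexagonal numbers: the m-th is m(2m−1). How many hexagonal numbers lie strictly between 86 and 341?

7

The n-th hexagonal number is n(2n−1).
Smallest index with value > 86: n = 7 (giving 91).
Largest index with value < 341: n = 13 (giving 325).
Indices 7 through 13: 7 terms.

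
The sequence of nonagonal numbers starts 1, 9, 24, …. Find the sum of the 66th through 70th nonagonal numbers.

Σ i(7i−5)/2 = (7Σi² − 5Σi) / 2 over i = 66..70.
Σi = 2485 − 2145 = 340 and Σi² = 116795 − 93665 = 23130.
(7·23130 − 5·340) / 2 = 160210/2 = 80105.

80105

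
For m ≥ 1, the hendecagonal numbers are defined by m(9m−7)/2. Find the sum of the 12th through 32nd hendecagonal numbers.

47586

Σ i(9i−7)/2 = (9Σi² − 7Σi) / 2 over i = 12..32.
Σi = 528 − 66 = 462 and Σi² = 11440 − 506 = 10934.
(9·10934 − 7·462) / 2 = 95172/2 = 47586.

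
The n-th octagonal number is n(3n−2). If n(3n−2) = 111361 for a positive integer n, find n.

Set n(3n−2) = 111361, giving 3n² − 2n − 111361 = 0.
The discriminant is 4 + 12·111361 = 1336336, and √1336336 = 1156.
So n = (2 + 1156) / 6 = 1158/6 = 193.

193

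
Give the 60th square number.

3600

The 60th square number is n² with n = 60.
60² = 3600.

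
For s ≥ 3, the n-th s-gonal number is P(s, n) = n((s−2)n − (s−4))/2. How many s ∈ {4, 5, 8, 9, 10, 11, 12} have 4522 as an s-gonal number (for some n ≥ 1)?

1

s = 4: P(4, 67) = 4489 and P(4, 68) = 4624; 4522 is not s-gonal.
s = 5: P(5, 55) = 4510 and P(5, 56) = 4676; 4522 is not s-gonal.
s = 8: P(8, 39) = 4485 and P(8, 40) = 4720; 4522 is not s-gonal.
s = 9: P(9, 36) = 4446 and P(9, 37) = 4699; 4522 is not s-gonal.
s = 10: P(10, 34) = 4522. ✓
s = 11: P(11, 32) = 4496 and P(11, 33) = 4785; 4522 is not s-gonal.
s = 12: P(12, 30) = 4380 and P(12, 31) = 4681; 4522 is not s-gonal.
Hits: s ∈ {10} → 1.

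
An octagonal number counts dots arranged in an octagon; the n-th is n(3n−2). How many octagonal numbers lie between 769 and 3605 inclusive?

The n-th octagonal number is n(3n−2).
Smallest index with value ≥ 769: n = 17 (giving 833).
Largest index with value ≤ 3605: n = 35 (giving 3605).
Indices 17 through 35: 19 terms.

19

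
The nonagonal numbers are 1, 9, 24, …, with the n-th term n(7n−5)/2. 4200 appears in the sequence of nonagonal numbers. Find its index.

Set n(7n−5)/2 = 4200, giving 7n² − 5n − 8400 = 0.
The discriminant is 25 + 56·4200 = 235225, and √235225 = 485.
So n = (5 + 485) / 14 = 490/14 = 35.
Check: 35·(7·35 − 5)/2 = 4200. ✓

35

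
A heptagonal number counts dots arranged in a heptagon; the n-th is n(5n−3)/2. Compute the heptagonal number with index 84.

17514

The 84th heptagonal number is n(5n−3)/2 with n = 84.
84·(5·84 − 3)/2 = 84·417/2 = 17514.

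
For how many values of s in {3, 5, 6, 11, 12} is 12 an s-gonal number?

2

s = 3: P(3, 4) = 10 and P(3, 5) = 15; 12 is not s-gonal.
s = 5: P(5, 3) = 12. ✓
s = 6: P(6, 2) = 6 and P(6, 3) = 15; 12 is not s-gonal.
s = 11: P(11, 2) = 11 and P(11, 3) = 30; 12 is not s-gonal.
s = 12: P(12, 2) = 12. ✓
Hits: s ∈ {5, 12} → 2.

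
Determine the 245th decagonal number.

239365

The 245th decagonal number is n(4n−3) with n = 245.
245·(4·245 − 3) = 245·977 = 239365.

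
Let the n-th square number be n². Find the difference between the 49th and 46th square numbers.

49² = 2401 and 46² = 2116.
Difference: 2401 − 2116 = 285.

285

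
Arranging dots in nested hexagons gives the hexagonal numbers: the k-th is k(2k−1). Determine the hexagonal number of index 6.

66

The 6th hexagonal number is n(2n−1) with n = 6.
6·(2·6 − 1) = 6·11 = 66.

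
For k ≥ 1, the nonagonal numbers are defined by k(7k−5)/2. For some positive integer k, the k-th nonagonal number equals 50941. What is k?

121

Set n(7n−5)/2 = 50941, giving 7n² − 5n − 101882 = 0.
The discriminant is 25 + 56·50941 = 2852721, and √2852721 = 1689.
So n = (5 + 1689) / 14 = 1694/14 = 121.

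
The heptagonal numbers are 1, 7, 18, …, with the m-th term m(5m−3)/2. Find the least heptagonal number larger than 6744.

Solve n(5n−3)/2 > 6744 for integer n.
The largest n with value ≤ 6744 is 52 (since 6682 ≤ 6744 < 6943), so the first above is n = 53, value 6943.

6943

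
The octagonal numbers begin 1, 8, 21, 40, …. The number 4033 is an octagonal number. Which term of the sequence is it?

Set n(3n−2) = 4033, giving 3n² − 2n − 4033 = 0.
The discriminant is 4 + 12·4033 = 48400, and √48400 = 220.
So n = (2 + 220) / 6 = 222/6 = 37.
Check: 37·(3·37 − 2) = 4033. ✓

37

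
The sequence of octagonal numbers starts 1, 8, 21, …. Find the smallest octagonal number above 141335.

142136

Solve n(3n−2) > 141335 for integer n.
The largest n with value ≤ 141335 is 217 (since 140833 ≤ 141335 < 142136), so the first above is n = 218, value 142136.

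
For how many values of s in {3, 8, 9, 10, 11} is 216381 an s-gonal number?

s = 3: P(3, 657) = 216153 and P(3, 658) = 216811; 216381 is not s-gonal.
s = 8: P(8, 268) = 214936 and P(8, 269) = 216545; 216381 is not s-gonal.
s = 9: P(9, 249) = 216381. ✓
s = 10: P(10, 232) = 214600 and P(10, 233) = 216457; 216381 is not s-gonal.
s = 11: P(11, 219) = 215058 and P(11, 220) = 217030; 216381 is not s-gonal.
Hits: s ∈ {9} → 1.

1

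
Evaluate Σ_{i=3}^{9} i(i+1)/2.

161

Σ i(i+1)/2 = (Σi² + Σi) / 2 over i = 3..9.
Σi = 45 − 3 = 42 and Σi² = 285 − 5 = 280.
(1·280 + 1·42) / 2 = 322/2 = 161.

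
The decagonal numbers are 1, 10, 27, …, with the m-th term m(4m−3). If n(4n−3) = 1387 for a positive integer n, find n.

19

Set n(4n−3) = 1387, giving 4n² − 3n − 1387 = 0.
The discriminant is 9 + 16·1387 = 22201, and √22201 = 149.
So n = (3 + 149) / 8 = 152/8 = 19.
Check: 19·(4·19 − 3) = 1387. ✓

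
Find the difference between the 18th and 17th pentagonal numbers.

52

Consecutive pentagonal numbers differ by 3n − 2: here 3·18 − 2 = 52.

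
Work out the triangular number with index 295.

The 295th triangular number is n(n+1)/2 with n = 295.
295·296/2 = 87320/2 = 43660.

43660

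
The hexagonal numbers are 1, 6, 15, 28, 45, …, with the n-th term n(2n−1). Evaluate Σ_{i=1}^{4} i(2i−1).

50

Σ i(2i−1) = 2Σi² − Σi over i = 1..4.
Σi = 10 and Σi² = 30.
2·30 − 1·10 = 50.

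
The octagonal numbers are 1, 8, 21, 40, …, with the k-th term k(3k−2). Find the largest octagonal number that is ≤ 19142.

Solve n(3n−2) ≤ 19142 for integer n.
n = 80 gives 19040 ≤ 19142, while n = 81 gives 19521 > 19142; so the answer is 19040.

19040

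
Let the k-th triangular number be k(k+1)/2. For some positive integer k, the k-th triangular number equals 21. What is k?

Set n(n+1)/2 = 21, giving n² + n − 42 = 0.
So n = (-1 + 13) / 2 = 12/2 = 6.

6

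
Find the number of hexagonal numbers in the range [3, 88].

5

The n-th hexagonal number is n(2n−1).
Smallest index with value ≥ 3: n = 2 (giving 6).
Largest index with value ≤ 88: n = 6 (giving 66).
Indices 2 through 6: 5 terms.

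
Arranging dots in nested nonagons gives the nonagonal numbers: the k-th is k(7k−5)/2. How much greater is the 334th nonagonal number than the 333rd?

2332

Consecutive nonagonal numbers differ by 7n − 6: here 7·334 − 6 = 2332.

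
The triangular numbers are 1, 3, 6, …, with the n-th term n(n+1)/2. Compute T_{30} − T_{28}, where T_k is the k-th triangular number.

30·31/2 = 465 and 28·29/2 = 406.
Difference: 465 − 406 = 59.

59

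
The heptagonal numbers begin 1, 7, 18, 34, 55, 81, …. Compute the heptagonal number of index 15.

540

The 15th heptagonal number is n(5n−3)/2 with n = 15.
15·(5·15 − 3)/2 = 15·72/2 = 15·36 = 540.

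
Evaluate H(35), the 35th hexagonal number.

2415

35·(2·35 − 1) = 35·69 = 2415.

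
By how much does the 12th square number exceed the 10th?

44

12² = 144 and 10² = 100.
Difference: 144 − 100 = 44.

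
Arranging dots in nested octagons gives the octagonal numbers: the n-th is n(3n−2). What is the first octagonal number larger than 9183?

Solve n(3n−2) > 9183 for integer n.
The largest n with value ≤ 9183 is 55 (since 8965 ≤ 9183 < 9296), so the first above is n = 56, value 9296.

9296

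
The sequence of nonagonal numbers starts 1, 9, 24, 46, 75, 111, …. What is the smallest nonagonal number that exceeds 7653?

7944

Solve n(7n−5)/2 > 7653 for integer n.
The largest n with value ≤ 7653 is 47 (since 7614 ≤ 7653 < 7944), so the first above is n = 48, value 7944.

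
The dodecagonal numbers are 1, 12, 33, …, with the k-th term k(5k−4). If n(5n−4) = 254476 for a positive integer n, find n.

226

Set n(5n−4) = 254476, giving 5n² − 4n − 254476 = 0.
The discriminant is 16 + 20·254476 = 5089536, and √5089536 = 2256.
So n = (4 + 2256) / 10 = 2260/10 = 226.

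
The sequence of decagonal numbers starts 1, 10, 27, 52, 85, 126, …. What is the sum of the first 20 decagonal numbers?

Σ i(4i−3) = 4Σi² − 3Σi over i = 1..20.
Σi = 210 and Σi² = 2870.
4·2870 − 3·210 = 10850.

10850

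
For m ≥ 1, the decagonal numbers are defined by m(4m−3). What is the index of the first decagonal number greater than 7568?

44

Solve n(4n−3) > 7568 for integer n.
The largest n with value ≤ 7568 is 43 (since 7267 ≤ 7568 < 7612), so the first above is n = 44, value 7612.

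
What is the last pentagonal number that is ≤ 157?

Solve n(3n−1)/2 ≤ 157 for integer n.
n = 10 gives 145 ≤ 157, while n = 11 gives 176 > 157; so the answer is 145.

145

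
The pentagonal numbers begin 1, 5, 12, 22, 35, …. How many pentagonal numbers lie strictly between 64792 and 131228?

The n-th pentagonal number is n(3n−1)/2.
Smallest index with value > 64792: n = 209 (giving 65417).
Largest index with value < 131228: n = 295 (giving 130390).
Indices 209 through 295: 87 terms.

87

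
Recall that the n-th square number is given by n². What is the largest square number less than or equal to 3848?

3844

Solve n² ≤ 3848 for integer n.
n = 62 gives 3844 ≤ 3848, while n = 63 gives 3969 > 3848; so the answer is 3844.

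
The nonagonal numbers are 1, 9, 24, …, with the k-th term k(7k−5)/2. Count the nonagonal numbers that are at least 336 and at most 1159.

8

The n-th nonagonal number is n(7n−5)/2.
Smallest index with value ≥ 336: n = 11 (giving 396).
Largest index with value ≤ 1159: n = 18 (giving 1089).
Indices 11 through 18: 8 terms.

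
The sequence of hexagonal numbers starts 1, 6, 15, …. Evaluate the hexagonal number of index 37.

The 37th hexagonal number is n(2n−1) with n = 37.
37·(2·37 − 1) = 37·73 = 2701.

2701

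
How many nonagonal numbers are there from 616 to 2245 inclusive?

The n-th nonagonal number is n(7n−5)/2.
Smallest index with value ≥ 616: n = 14 (giving 651).
Largest index with value ≤ 2245: n = 25 (giving 2125).
Indices 14 through 25: 12 terms.

12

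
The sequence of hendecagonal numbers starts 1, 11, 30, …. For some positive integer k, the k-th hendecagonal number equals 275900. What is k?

Set n(9n−7)/2 = 275900, giving 9n² − 7n − 551800 = 0.
The discriminant is 49 + 72·275900 = 19864849, and √19864849 = 4457.
So n = (7 + 4457) / 18 = 4464/18 = 248.

248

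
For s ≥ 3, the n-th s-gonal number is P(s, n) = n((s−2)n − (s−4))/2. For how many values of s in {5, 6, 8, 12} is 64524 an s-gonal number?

1

s = 5: P(5, 207) = 64170 and P(5, 208) = 64792; 64524 is not s-gonal.
s = 6: P(6, 179) = 63903 and P(6, 180) = 64620; 64524 is not s-gonal.
s = 8: P(8, 146) = 63656 and P(8, 147) = 64533; 64524 is not s-gonal.
s = 12: P(12, 114) = 64524. ✓
Hits: s ∈ {12} → 1.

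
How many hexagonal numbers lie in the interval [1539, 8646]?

The n-th hexagonal number is n(2n−1).
Smallest index with value ≥ 1539: n = 28 (giving 1540).
Largest index with value ≤ 8646: n = 66 (giving 8646).
Indices 28 through 66: 39 terms.

39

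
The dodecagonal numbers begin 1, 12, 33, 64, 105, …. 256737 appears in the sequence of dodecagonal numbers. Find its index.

Set n(5n−4) = 256737, giving 5n² − 4n − 256737 = 0.
The discriminant is 16 + 20·256737 = 5134756, and √5134756 = 2266.
So n = (4 + 2266) / 10 = 2270/10 = 227.
Check: 227·(5·227 − 4) = 256737. ✓

227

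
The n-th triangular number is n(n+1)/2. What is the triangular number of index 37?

The 37th triangular number is n(n+1)/2 with n = 37.
37·38/2 = 1406/2 = 703.

703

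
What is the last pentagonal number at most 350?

330

Solve n(3n−1)/2 ≤ 350 for integer n.
n = 15 gives 330 ≤ 350, while n = 16 gives 376 > 350; so the answer is 330.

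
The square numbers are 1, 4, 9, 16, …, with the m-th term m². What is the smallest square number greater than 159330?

160000

Solve n² > 159330 for integer n.
The largest n with value ≤ 159330 is 399 (since 159201 ≤ 159330 < 160000), so the first above is n = 400, value 160000.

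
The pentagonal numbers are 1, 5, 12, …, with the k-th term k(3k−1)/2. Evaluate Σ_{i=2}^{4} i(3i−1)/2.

39

Σ i(3i−1)/2 = (3Σi² − Σi) / 2 over i = 2..4.
Σi = 10 − 1 = 9 and Σi² = 30 − 1 = 29.
(3·29 − 1·9) / 2 = 78/2 = 39.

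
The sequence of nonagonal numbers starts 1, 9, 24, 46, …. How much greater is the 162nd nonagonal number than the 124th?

162·(7·162 − 5)/2 = 91449 and 124·(7·124 − 5)/2 = 53506.
Difference: 91449 − 53506 = 37943.

37943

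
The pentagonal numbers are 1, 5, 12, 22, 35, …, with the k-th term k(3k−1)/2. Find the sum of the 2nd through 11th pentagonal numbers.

725

Σ i(3i−1)/2 = (3Σi² − Σi) / 2 over i = 2..11.
Σi = 66 − 1 = 65 and Σi² = 506 − 1 = 505.
(3·505 − 1·65) / 2 = 1450/2 = 725.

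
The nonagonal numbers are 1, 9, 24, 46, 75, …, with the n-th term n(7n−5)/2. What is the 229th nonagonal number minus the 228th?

Consecutive nonagonal numbers differ by 7n − 6: here 7·229 − 6 = 1597.

1597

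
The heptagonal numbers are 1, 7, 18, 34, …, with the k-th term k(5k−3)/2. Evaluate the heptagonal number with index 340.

340·(5·340 − 3)/2 = 340·1697/2 = 288490.

288490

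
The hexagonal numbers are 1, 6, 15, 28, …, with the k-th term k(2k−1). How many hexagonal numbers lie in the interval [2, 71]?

The n-th hexagonal number is n(2n−1).
Smallest index with value ≥ 2: n = 2 (giving 6).
Largest index with value ≤ 71: n = 6 (giving 66).
Indices 2 through 6: 5 terms.

5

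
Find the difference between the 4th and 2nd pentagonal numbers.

4·(3·4 − 1)/2 = 22 and 2·(3·2 − 1)/2 = 5.
Difference: 22 − 5 = 17.

17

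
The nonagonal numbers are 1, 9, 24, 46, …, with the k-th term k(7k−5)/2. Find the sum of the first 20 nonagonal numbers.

9520

Σ i(7i−5)/2 = (7Σi² − 5Σi) / 2 over i = 1..20.
Σi = 210 and Σi² = 2870.
(7·2870 − 5·210) / 2 = 19040/2 = 9520.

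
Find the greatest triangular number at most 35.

28

Solve n(n+1)/2 ≤ 35 for integer n.
n = 7 gives 28 ≤ 35, while n = 8 gives 36 > 35; so the answer is 28.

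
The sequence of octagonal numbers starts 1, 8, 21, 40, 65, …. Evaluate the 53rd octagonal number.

The 53rd octagonal number is n(3n−2) with n = 53.
53·(3·53 − 2) = 53·157 = 8321.

8321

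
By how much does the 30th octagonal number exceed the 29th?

Consecutive octagonal numbers differ by 6n − 5: here 6·30 − 5 = 175.

175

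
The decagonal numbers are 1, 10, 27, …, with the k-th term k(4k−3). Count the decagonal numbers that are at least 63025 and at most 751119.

308

The n-th decagonal number is n(4n−3).
Smallest index with value ≥ 63025: n = 126 (giving 63126).
Largest index with value ≤ 751119: n = 433 (giving 748657).
Indices 126 through 433: 308 terms.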